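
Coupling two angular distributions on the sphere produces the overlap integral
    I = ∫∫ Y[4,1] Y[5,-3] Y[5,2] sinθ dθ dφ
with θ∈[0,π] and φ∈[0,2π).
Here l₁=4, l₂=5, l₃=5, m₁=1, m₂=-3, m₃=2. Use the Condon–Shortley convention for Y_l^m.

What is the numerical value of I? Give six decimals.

m-sum 0 ✓  L=14 even ✓  1≤5≤9 ✓
Π(2lᵢ+1) = 9×11×11 = 1089
triangle coeff Δ(4,5,5) = 1/3153150
Σ_t [0,4]: t=0:+1/69120 t=1:−1/1728 t=2:+1/576 t=3:−1/1728 t=4:+1/69120 = 7/11520
(3j)²=2/143 [(4 5 5; 0 0 0)], sign=-1
Σ_t [0,2]: t=0:+1/6912 t=1:−1/2880 t=2:+1/17280 = -1/6912
(3j)²=5/429 [(4 5 5; 1 -3 2)], sign=+1
⇒ 4πI² = 30/169
I = (-1)√(30/169/(4π)) = -0.11885360

-0.118854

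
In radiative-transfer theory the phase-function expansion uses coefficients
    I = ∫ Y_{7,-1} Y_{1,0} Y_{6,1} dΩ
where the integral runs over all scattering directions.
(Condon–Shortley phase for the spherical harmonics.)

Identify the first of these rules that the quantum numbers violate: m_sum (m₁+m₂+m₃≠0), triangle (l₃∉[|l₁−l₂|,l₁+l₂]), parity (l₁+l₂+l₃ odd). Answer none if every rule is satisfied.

none

Σmᵢ = 0  ✓
l₃∈[|l₁−l₂|,l₁+l₂]=[6,8], have l₃=6  ✓
Σlᵢ = 14 ⇒ even  ✓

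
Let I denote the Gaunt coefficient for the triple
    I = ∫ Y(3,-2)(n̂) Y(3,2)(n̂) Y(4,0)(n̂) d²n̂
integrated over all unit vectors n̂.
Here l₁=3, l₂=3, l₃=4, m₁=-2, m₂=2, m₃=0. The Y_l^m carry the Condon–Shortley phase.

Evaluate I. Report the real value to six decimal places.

Rules hold: Σm=0, L=10 even, 0≤4≤6.
N = 7·7·9 = 441
Δ = 2!·4!·4!/11! = 1/34650
Racah Σ t=0..2: t=0:+1/72 t=1:−1/16 t=2:+1/72 = -5/144
⇒ 3j(3 3 4; 0 0 0)² = 2/77, sgn -1
Racah Σ t=1..2: t=1:−1/576 t=2:+1/72 = 7/576
⇒ 3j(3 3 4; -2 2 0)² = 7/198, sgn +1
4πI² = N·(3j₀)²·(3jₘ)² = 49/121
I = -1·√(0.404959/4π) = -0.17951487

-0.179515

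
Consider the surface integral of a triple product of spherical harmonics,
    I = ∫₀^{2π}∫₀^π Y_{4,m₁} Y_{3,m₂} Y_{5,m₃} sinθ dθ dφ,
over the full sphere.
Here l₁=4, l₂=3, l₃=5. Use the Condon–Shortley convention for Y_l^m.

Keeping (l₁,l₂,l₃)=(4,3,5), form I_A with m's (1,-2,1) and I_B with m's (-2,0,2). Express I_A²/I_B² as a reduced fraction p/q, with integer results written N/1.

l's match ⇒ only the (l;m) 3-j factors differ between A and B.
A: triangle coeff Δ(4,3,5) = 1/180180; Σ_t [0,1]: t=0:+1/432 t=1:−1/1152 = 5/3456; (3j)²=625/36036 [(4 3 5; 1 -2 1)], sign=+1
B: triangle coeff Δ(4,3,5) = 1/180180; Σ_t [0,2]: t=0:+1/8640 t=1:−1/480 t=2:+1/576 = -1/4320; (3j)²=1/2145 [(4 3 5; -2 0 2)], sign=+1
I_A²/I_B² = (625/36036)/(1/2145) = 3125/84

3125/84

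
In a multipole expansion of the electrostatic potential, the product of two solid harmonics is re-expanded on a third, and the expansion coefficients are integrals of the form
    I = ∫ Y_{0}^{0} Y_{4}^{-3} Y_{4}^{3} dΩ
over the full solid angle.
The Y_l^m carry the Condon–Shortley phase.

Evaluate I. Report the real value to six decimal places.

m-sum 0 ✓  L=8 even ✓  4≤4≤4 ✓
Π(2lᵢ+1) = 1×9×9 = 81
triangle coeff Δ(0,4,4) = 1/9
Σ_t [0,0]: t=0:+1/576 = 1/576
(3j)²=1/9 [(0 4 4; 0 0 0)], sign=+1
Σ_t [0,0]: t=0:+1/5040 = 1/5040
(3j)²=1/9 [(0 4 4; 0 -3 3)], sign=-1
⇒ 4πI² = 1/1
I = (-1)√(1/1/(4π)) = -0.28209479

-0.282095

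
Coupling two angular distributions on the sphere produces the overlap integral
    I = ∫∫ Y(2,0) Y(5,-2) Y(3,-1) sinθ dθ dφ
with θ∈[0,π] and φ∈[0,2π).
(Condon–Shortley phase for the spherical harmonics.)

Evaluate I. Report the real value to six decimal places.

0.000000

0 − 2 − 1 = -3 ≠ 0: azimuthal integral kills it; I = 0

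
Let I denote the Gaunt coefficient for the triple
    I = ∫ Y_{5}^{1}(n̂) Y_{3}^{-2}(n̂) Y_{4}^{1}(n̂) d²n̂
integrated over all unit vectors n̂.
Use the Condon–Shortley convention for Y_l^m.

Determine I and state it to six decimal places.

0.138239

Rules hold: Σm=0, L=12 even, 2≤4≤8.
N = 11·7·9 = 693
Δ = 4!·6!·2!/13! = 1/180180
Racah Σ t=1..3: t=1:−1/576 t=2:+1/144 t=3:−1/576 = 1/288
⇒ 3j(5 3 4; 0 0 0)² = 20/1001, sgn +1
Racah Σ t=0..1: t=0:+1/1152 t=1:−1/432 = -5/3456
⇒ 3j(5 3 4; 1 -2 1)² = 625/36036, sgn +1
4πI² = N·(3j₀)²·(3jₘ)² = 3125/13013
I = +1·√(0.240144/4π) = 0.13823925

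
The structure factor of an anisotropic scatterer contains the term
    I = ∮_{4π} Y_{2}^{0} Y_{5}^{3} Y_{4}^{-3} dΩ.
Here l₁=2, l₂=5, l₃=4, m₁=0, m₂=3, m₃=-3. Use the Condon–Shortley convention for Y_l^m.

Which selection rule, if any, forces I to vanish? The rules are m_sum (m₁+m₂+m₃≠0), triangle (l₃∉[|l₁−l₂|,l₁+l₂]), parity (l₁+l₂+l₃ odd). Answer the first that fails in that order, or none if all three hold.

azimuthal sum: 0 + 3 − 3 = 0  ✓
3 ≤ 4 ≤ 7 (triangle on l)  ✓
L = 2 + 5 + 4 = 11 (odd)  ✗

parity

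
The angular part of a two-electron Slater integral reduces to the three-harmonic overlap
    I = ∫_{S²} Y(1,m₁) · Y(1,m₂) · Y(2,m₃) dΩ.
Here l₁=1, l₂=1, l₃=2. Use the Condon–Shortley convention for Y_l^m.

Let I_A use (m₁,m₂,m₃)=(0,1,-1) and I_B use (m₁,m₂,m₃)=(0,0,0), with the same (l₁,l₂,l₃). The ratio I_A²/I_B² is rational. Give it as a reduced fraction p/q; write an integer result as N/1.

Same 1,1,2: normalisation and zero-m 3j drop out of the ratio.
A: Δ: 0! 2! 2! / 5! → 1/30; sum: t=0:+1/2 = 1/2; 3j²(1 1 2; 0 1 -1) = Δ·Π!·Σ² = 1/10  (sign -1)
B: Δ: 0! 2! 2! / 5! → 1/30; sum: t=0:+1/1 = 1/1; 3j²(1 1 2; 0 0 0) = Δ·Π!·Σ² = 2/15  (sign +1)
I_A²/I_B² = (1/10)/(2/15) = 3/4

3/4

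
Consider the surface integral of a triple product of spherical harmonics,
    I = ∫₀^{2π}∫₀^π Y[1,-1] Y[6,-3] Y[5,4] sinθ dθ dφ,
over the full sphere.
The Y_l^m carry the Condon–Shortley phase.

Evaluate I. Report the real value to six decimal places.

Rules hold: Σm=0, L=12 even, 5≤5≤7.
N = 3·13·11 = 429
Δ = 2!·0!·10!/13! = 1/858
Racah Σ t=1..1: t=1:−1/14400 = -1/14400
⇒ 3j(1 6 5; 0 0 0)² = 6/143, sgn +1
Racah Σ t=2..2: t=2:+1/725760 = 1/725760
⇒ 3j(1 6 5; -1 -3 4)² = 1/286, sgn -1
4πI² = N·(3j₀)²·(3jₘ)² = 9/143
I = -1·√(0.0629371/4π) = -0.07076985

-0.070770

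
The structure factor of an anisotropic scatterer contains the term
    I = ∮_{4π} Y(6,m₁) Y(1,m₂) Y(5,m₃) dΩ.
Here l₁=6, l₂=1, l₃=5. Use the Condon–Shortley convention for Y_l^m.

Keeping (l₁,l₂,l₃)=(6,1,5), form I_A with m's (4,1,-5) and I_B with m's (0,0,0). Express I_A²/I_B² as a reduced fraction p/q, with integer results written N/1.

Shared (l₁,l₂,l₃)=(6,1,5): N and (l;000)² cancel in I_A²/I_B².
A: Δ = 2!·10!·0!/13! = 1/858; Racah Σ t=2..2: t=2:+1/7257600 = 1/7257600; ⇒ 3j(6 1 5; 4 1 -5)² = 1/858, sgn +1
B: Δ = 2!·10!·0!/13! = 1/858; Racah Σ t=1..1: t=1:−1/14400 = -1/14400; ⇒ 3j(6 1 5; 0 0 0)² = 6/143, sgn +1
I_A²/I_B² = (1/858)/(6/143) = 1/36

1/36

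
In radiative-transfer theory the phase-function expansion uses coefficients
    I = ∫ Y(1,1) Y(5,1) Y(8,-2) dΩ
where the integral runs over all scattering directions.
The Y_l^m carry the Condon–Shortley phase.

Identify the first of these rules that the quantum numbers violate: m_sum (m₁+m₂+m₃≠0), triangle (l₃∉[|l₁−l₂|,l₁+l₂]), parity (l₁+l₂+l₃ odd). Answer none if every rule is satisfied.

m₁+m₂+m₃ = 1 + 1 − 2 = 0  ✓
triangle: |1−5|=4 ≤ l₃=8 ≤ 1+5=6  ✗
parity: l₁+l₂+l₃ = 14 is even

triangle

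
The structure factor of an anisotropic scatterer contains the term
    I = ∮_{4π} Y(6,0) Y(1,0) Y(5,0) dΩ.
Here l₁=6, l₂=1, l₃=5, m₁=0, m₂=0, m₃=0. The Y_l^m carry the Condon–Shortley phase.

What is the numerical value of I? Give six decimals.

Checks pass: Σm=0; 12 even; l₃=5∈[5,7].
(2·6+1)(2·1+1)(2·5+1) = 429
Δ: 2! 10! 0! / 13! → 1/858
sum: t=1:−1/14400 = -1/14400
3j²(6 1 5; 0 0 0) = Δ·Π!·Σ² = 6/143  (sign +1)
(m-triple is (0,0,0) — same symbol as above.)
combine: 4πI² = 429·6/143·6/143 = 108/143
take √, sign +1: I = 0.24515397

0.245154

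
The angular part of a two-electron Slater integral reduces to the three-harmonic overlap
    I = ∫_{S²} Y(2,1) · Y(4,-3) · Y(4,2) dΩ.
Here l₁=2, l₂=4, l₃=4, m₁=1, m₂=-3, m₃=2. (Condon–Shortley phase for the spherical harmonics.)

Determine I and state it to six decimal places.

-0.187702

m-sum 0 ✓  L=10 even ✓  2≤4≤6 ✓
Π(2lᵢ+1) = 5×9×9 = 405
triangle coeff Δ(2,4,4) = 1/13860
Σ_t [0,2]: t=0:+1/192 t=1:−1/36 t=2:+1/192 = -5/288
(3j)²=20/693 [(2 4 4; 0 0 0)], sign=-1
Σ_t [0,1]: t=0:+1/240 t=1:−1/1440 = 1/288
(3j)²=5/132 [(2 4 4; 1 -3 2)], sign=+1
⇒ 4πI² = 375/847
I = (-1)√(375/847/(4π)) = -0.18770204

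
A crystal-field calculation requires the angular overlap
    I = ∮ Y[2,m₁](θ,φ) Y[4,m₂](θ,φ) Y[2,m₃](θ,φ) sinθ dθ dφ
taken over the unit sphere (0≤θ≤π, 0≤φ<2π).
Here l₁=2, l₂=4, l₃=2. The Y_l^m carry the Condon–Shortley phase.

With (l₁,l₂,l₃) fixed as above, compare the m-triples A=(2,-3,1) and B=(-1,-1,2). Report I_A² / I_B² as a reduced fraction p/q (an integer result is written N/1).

7/1

Same 2,4,2: normalisation and zero-m 3j drop out of the ratio.
A: Δ: 4! 0! 4! / 9! → 1/630; sum: t=0:+1/144 = 1/144; 3j²(2 4 2; 2 -3 1) = Δ·Π!·Σ² = 1/18  (sign -1)
B: Δ: 4! 0! 4! / 9! → 1/630; sum: t=3:−1/144 = -1/144; 3j²(2 4 2; -1 -1 2) = Δ·Π!·Σ² = 1/126  (sign -1)
I_A²/I_B² = (1/18)/(1/126) = 7/1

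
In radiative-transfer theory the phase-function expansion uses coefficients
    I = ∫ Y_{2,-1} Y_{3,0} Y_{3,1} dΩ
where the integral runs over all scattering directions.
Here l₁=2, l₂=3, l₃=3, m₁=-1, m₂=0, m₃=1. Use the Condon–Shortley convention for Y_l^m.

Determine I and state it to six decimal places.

m-sum 0 ✓  L=8 even ✓  1≤3≤5 ✓
Π(2lᵢ+1) = 5×7×7 = 245
triangle coeff Δ(2,3,3) = 1/3780
Σ_t [0,2]: t=0:+1/24 t=1:−1/4 t=2:+1/24 = -1/6
(3j)²=4/105 [(2 3 3; 0 0 0)], sign=+1
Σ_t [1,2]: t=1:−1/8 t=2:+1/12 = -1/24
(3j)²=1/210 [(2 3 3; -1 0 1)], sign=-1
⇒ 4πI² = 2/45
I = (-1)√(2/45/(4π)) = -0.05947080

-0.059471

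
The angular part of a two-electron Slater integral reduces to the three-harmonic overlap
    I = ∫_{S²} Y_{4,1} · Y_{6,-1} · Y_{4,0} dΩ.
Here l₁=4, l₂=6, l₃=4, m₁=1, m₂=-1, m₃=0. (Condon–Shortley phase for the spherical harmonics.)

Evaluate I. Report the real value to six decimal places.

Checks pass: Σm=0; 14 even; l₃=4∈[2,10].
(2·4+1)(2·6+1)(2·4+1) = 1053
Δ: 6! 2! 6! / 15! → 1/1261260
sum: t=2:+1/4608 t=3:−1/1296 t=4:+1/4608 = -7/20736
3j²(4 6 4; 0 0 0) = Δ·Π!·Σ² = 20/1287  (sign -1)
sum: t=1:−1/11520 t=2:+1/1728 t=3:−1/3456 = 7/34560
3j²(4 6 4; 1 -1 0) = Δ·Π!·Σ² = 7/858  (sign +1)
combine: 4πI² = 1053·20/1287·7/858 = 210/1573
take √, sign -1: I = -0.10307192

-0.103072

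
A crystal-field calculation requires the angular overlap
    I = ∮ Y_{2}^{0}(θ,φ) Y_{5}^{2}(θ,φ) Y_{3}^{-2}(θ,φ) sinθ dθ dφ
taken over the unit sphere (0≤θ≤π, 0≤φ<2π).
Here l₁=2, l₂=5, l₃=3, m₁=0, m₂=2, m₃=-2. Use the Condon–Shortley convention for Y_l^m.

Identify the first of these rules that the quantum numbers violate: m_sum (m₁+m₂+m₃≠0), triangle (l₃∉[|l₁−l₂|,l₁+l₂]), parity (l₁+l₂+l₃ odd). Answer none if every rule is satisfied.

none

Σmᵢ = 0  ✓
l₃∈[|l₁−l₂|,l₁+l₂]=[3,7], have l₃=3  ✓
Σlᵢ = 10 ⇒ even  ✓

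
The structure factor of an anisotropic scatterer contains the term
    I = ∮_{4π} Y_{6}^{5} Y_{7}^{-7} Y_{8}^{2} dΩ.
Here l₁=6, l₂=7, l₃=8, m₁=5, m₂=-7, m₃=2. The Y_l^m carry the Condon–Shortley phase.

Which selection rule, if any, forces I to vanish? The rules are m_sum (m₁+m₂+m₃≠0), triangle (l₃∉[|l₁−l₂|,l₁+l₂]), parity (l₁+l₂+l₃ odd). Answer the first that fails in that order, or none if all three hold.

parity

azimuthal sum: 5 − 7 + 2 = 0  ✓
1 ≤ 8 ≤ 13 (triangle on l)  ✓
L = 6 + 7 + 8 = 21 (odd)  ✗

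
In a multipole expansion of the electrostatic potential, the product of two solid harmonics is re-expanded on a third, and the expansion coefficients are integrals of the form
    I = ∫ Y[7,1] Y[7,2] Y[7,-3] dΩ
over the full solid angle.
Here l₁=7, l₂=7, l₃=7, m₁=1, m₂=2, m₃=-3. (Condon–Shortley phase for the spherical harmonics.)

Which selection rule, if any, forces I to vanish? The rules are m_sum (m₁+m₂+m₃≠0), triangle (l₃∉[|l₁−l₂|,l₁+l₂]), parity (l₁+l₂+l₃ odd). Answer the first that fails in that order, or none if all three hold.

m₁+m₂+m₃ = 1 + 2 − 3 = 0  ✓
triangle: |7−7|=0 ≤ l₃=7 ≤ 7+7=14  ✓
parity: l₁+l₂+l₃ = 21 is odd  ✗

parity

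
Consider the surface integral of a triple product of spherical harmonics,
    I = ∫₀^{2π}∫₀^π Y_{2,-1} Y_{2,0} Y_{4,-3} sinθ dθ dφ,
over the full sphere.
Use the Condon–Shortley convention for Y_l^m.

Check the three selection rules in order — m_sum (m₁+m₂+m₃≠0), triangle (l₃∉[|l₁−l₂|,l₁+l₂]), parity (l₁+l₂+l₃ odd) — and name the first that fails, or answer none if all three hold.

m_sum

m₁+m₂+m₃ = -1 + 0 − 3 = -4  ✗
triangle: |2−2|=0 ≤ l₃=4 ≤ 2+2=4
parity: l₁+l₂+l₃ = 8 is even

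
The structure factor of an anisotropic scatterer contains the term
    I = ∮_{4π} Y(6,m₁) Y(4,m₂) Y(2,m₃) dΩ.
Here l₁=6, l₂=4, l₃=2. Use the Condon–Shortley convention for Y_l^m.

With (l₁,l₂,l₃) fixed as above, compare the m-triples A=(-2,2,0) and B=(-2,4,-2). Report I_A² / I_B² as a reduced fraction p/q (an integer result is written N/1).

Same 6,4,2: normalisation and zero-m 3j drop out of the ratio.
A: Δ: 8! 4! 0! / 13! → 1/6435; sum: t=6:+1/5760 = 1/5760; 3j²(6 4 2; -2 2 0) = Δ·Π!·Σ² = 56/2145  (sign +1)
B: Δ: 8! 4! 0! / 13! → 1/6435; sum: t=8:+1/967680 = 1/967680; 3j²(6 4 2; -2 4 -2) = Δ·Π!·Σ² = 1/6435  (sign +1)
I_A²/I_B² = (56/2145)/(1/6435) = 168/1

168/1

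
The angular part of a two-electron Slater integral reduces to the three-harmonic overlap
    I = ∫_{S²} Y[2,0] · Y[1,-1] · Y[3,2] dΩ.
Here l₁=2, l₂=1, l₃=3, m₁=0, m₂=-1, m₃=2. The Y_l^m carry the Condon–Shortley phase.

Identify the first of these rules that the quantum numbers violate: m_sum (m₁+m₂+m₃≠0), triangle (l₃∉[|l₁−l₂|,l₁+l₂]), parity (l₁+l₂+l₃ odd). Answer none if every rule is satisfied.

m_sum

azimuthal sum: 0 − 1 + 2 = 1  ✗
1 ≤ 3 ≤ 3 (triangle on l)
L = 2 + 1 + 3 = 6 (even)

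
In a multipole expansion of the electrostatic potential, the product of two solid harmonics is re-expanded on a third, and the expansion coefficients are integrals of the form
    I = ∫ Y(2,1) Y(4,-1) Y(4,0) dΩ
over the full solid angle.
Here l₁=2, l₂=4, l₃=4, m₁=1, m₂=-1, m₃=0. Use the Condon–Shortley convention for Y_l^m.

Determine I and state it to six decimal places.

-0.044869

Checks pass: Σm=0; 10 even; l₃=4∈[2,6].
(2·2+1)(2·4+1)(2·4+1) = 405
Δ: 2! 2! 6! / 11! → 1/13860
sum: t=0:+1/192 t=1:−1/36 t=2:+1/192 = -5/288
3j²(2 4 4; 0 0 0) = Δ·Π!·Σ² = 20/693  (sign -1)
sum: t=0:+1/72 t=1:−1/96 = 1/288
3j²(2 4 4; 1 -1 0) = Δ·Π!·Σ² = 1/462  (sign +1)
combine: 4πI² = 405·20/693·1/462 = 150/5929
take √, sign -1: I = -0.04486937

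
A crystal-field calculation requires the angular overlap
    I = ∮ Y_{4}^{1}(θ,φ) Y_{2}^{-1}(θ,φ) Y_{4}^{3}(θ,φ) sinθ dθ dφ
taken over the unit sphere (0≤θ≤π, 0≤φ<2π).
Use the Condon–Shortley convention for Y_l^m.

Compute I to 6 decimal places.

0.000000

Σmᵢ = 3 ≠ 0, so the φ-integral vanishes; I = 0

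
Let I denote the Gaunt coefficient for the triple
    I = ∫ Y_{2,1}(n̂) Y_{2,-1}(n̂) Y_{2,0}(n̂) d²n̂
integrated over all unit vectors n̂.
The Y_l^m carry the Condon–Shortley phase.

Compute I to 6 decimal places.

Checks pass: Σm=0; 6 even; l₃=2∈[0,4].
(2·2+1)(2·2+1)(2·2+1) = 125
Δ: 2! 2! 2! / 7! → 1/630
sum: t=0:+1/8 t=1:−1/1 t=2:+1/8 = -3/4
3j²(2 2 2; 0 0 0) = Δ·Π!·Σ² = 2/35  (sign -1)
sum: t=0:+1/2 t=1:−1/4 = 1/4
3j²(2 2 2; 1 -1 0) = Δ·Π!·Σ² = 1/70  (sign +1)
combine: 4πI² = 125·2/35·1/70 = 5/49
take √, sign -1: I = -0.09011188

-0.090112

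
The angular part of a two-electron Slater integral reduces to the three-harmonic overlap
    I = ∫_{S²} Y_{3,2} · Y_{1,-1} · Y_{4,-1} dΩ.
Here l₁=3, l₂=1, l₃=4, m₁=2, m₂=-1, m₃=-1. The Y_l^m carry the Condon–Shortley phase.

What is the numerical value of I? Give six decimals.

-0.106622

Checks pass: Σm=0; 8 even; l₃=4∈[2,4].
(2·3+1)(2·1+1)(2·4+1) = 189
Δ: 0! 6! 2! / 9! → 1/252
sum: t=0:+1/36 = 1/36
3j²(3 1 4; 0 0 0) = Δ·Π!·Σ² = 4/63  (sign +1)
sum: t=0:+1/240 = 1/240
3j²(3 1 4; 2 -1 -1) = Δ·Π!·Σ² = 1/84  (sign -1)
combine: 4πI² = 189·4/63·1/84 = 1/7
take √, sign -1: I = -0.10662181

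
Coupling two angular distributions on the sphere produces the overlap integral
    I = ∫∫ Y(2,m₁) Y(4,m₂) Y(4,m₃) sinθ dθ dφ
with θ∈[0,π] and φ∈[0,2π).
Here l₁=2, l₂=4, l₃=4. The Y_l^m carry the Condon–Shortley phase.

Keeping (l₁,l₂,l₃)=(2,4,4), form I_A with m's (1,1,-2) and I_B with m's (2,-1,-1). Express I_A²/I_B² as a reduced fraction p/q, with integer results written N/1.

l's match ⇒ only the (l;m) 3-j factors differ between A and B.
A: triangle coeff Δ(2,4,4) = 1/13860; Σ_t [0,1]: t=0:+1/240 t=1:−1/96 = -1/160; (3j)²=27/1540 [(2 4 4; 1 1 -2)], sign=-1
B: triangle coeff Δ(2,4,4) = 1/13860; Σ_t [0,0]: t=0:+1/144 = 1/144; (3j)²=10/231 [(2 4 4; 2 -1 -1)], sign=-1
I_A²/I_B² = (27/1540)/(10/231) = 81/200

81/200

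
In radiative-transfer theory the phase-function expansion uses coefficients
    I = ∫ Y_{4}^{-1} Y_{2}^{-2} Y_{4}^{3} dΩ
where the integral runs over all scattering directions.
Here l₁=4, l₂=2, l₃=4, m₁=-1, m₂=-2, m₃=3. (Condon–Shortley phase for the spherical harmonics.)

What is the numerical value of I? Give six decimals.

Checks pass: Σm=0; 10 even; l₃=4∈[2,6].
(2·4+1)(2·2+1)(2·4+1) = 405
Δ: 2! 6! 2! / 11! → 1/13860
sum: t=0:+1/192 t=1:−1/36 t=2:+1/192 = -5/288
3j²(4 2 4; 0 0 0) = Δ·Π!·Σ² = 20/693  (sign -1)
sum: t=0:+1/480 = 1/480
3j²(4 2 4; -1 -2 3) = Δ·Π!·Σ² = 3/110  (sign -1)
combine: 4πI² = 405·20/693·3/110 = 270/847
take √, sign +1: I = 0.15927046

0.159270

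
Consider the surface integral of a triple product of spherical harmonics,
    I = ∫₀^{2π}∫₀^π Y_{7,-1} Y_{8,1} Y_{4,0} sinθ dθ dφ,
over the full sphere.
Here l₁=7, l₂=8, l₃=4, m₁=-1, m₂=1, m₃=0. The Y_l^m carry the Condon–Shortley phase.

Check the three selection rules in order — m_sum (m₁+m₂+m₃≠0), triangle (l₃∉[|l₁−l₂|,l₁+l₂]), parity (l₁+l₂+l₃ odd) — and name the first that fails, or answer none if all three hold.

Σmᵢ = 0  ✓
l₃∈[|l₁−l₂|,l₁+l₂]=[1,15], have l₃=4  ✓
Σlᵢ = 19 ⇒ odd  ✗

parity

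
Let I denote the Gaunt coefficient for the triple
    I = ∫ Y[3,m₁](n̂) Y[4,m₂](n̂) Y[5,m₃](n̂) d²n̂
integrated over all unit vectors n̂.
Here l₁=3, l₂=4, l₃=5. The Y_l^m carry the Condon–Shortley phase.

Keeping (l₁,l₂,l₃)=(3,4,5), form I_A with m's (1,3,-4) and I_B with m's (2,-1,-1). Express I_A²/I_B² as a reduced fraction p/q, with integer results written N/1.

294/3125

Shared (l₁,l₂,l₃)=(3,4,5): N and (l;000)² cancel in I_A²/I_B².
A: Δ = 2!·4!·6!/13! = 1/180180; Racah Σ t=1..2: t=1:−1/4320 t=2:+1/5760 = -1/17280; ⇒ 3j(3 4 5; 1 3 -4)² = 7/4290, sgn +1
B: Δ = 2!·4!·6!/13! = 1/180180; Racah Σ t=0..1: t=0:+1/432 t=1:−1/1152 = 5/3456; ⇒ 3j(3 4 5; 2 -1 -1)² = 625/36036, sgn +1
I_A²/I_B² = (7/4290)/(625/36036) = 294/3125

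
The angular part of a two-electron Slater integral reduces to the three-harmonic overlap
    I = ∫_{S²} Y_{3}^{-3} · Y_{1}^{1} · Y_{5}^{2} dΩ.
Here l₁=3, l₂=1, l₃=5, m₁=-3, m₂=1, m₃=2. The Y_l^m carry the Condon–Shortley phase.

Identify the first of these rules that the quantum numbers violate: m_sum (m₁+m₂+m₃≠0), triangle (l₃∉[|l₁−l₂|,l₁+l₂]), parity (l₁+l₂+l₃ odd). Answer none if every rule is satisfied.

triangle

Σmᵢ = 0  ✓
l₃∈[|l₁−l₂|,l₁+l₂]=[2,4], have l₃=5  ✗
Σlᵢ = 9 ⇒ odd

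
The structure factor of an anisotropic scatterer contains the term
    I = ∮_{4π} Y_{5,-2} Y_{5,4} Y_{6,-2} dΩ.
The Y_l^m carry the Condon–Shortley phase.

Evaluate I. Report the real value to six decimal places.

0.108910

Rules hold: Σm=0, L=16 even, 0≤6≤10.
N = 11·11·13 = 1573
Δ = 4!·6!·6!/17! = 1/28588560
Racah Σ t=0..4: t=0:+1/345600 t=1:−1/13824 t=2:+1/5184 t=3:−1/13824 t=4:+1/345600 = 7/129600
⇒ 3j(5 5 6; 0 0 0)² = 80/7293, sgn +1
Racah Σ t=3..4: t=3:−1/207360 t=4:+1/103680 = 1/207360
⇒ 3j(5 5 6; -2 4 -2)² = 21/2431, sgn +1
4πI² = N·(3j₀)²·(3jₘ)² = 560/3757
I = +1·√(0.149055/4π) = 0.10891018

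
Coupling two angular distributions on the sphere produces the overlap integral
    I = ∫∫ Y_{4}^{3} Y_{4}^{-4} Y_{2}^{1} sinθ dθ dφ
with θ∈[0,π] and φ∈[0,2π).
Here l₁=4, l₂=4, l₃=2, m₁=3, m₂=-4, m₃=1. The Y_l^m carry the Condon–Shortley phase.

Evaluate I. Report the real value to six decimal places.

0.198645

m-sum 0 ✓  L=10 even ✓  0≤2≤8 ✓
Π(2lᵢ+1) = 9×9×5 = 405
triangle coeff Δ(4,4,2) = 1/13860
Σ_t [2,4]: t=2:+1/192 t=3:−1/36 t=4:+1/192 = -5/288
(3j)²=20/693 [(4 4 2; 0 0 0)], sign=-1
Σ_t [0,0]: t=0:+1/1440 = 1/1440
(3j)²=7/165 [(4 4 2; 3 -4 1)], sign=-1
⇒ 4πI² = 60/121
I = (+1)√(60/121/(4π)) = 0.19864517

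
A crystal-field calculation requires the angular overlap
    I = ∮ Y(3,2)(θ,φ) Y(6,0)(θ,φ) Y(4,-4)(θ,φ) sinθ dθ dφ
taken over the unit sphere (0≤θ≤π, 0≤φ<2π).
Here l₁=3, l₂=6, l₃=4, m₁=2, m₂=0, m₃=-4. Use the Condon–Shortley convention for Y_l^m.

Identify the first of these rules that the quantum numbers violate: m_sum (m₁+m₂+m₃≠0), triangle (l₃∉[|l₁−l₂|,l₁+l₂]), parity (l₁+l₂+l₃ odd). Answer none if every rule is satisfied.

m_sum

m₁+m₂+m₃ = 2 + 0 − 4 = -2  ✗
triangle: |3−6|=3 ≤ l₃=4 ≤ 3+6=9
parity: l₁+l₂+l₃ = 13 is odd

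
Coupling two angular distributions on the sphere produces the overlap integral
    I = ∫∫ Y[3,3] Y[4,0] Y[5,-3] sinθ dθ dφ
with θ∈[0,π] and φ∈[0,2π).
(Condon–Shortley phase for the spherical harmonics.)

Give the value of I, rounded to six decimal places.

0.196280

Checks pass: Σm=0; 12 even; l₃=5∈[1,7].
(2·3+1)(2·4+1)(2·5+1) = 693
Δ: 2! 4! 6! / 13! → 1/180180
sum: t=0:+1/576 t=1:−1/144 t=2:+1/576 = -1/288
3j²(3 4 5; 0 0 0) = Δ·Π!·Σ² = 20/1001  (sign +1)
sum: t=0:+1/2304 = 1/2304
3j²(3 4 5; 3 0 -3) = Δ·Π!·Σ² = 5/143  (sign +1)
combine: 4πI² = 693·20/1001·5/143 = 900/1859
take √, sign +1: I = 0.19628026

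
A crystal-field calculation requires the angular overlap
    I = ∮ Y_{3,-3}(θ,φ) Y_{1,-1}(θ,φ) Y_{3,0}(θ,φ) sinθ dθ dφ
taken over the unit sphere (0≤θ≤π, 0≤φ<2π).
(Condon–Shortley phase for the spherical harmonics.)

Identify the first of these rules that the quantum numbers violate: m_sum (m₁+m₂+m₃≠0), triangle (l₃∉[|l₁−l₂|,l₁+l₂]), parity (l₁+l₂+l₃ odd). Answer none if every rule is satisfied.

m_sum

Σmᵢ = -4  ✗
l₃∈[|l₁−l₂|,l₁+l₂]=[2,4], have l₃=3
Σlᵢ = 7 ⇒ odd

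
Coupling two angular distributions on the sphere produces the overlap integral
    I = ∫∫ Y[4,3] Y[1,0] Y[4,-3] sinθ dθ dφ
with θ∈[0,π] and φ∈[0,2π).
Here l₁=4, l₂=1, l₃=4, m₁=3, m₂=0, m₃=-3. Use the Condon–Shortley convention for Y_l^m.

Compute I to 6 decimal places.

0.000000

l₁+l₂+l₃=9 is odd: 3j(l;000)=0 ⇒ I=0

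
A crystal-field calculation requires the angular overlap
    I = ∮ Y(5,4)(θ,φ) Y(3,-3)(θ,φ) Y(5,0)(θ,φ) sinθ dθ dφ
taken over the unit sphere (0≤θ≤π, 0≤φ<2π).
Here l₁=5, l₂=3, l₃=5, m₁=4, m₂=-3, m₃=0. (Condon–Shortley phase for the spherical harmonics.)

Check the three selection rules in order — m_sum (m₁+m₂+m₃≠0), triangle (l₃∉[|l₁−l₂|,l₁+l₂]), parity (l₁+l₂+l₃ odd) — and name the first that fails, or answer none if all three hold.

m_sum

azimuthal sum: 4 − 3 + 0 = 1  ✗
2 ≤ 5 ≤ 8 (triangle on l)
L = 5 + 3 + 5 = 13 (odd)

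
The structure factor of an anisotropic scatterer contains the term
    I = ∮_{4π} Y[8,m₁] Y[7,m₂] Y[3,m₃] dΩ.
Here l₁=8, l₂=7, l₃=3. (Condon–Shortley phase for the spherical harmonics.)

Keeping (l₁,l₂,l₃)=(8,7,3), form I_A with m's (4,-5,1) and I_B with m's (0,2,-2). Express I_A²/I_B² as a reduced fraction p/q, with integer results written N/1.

12943/10890

l's match ⇒ only the (l;m) 3-j factors differ between A and B.
A: triangle coeff Δ(8,7,3) = 1/5290740; Σ_t [0,2]: t=0:+1/22992076800 t=1:−1/239500800 t=2:+1/58060800 = 43/3284582400; (3j)²=12943/755820 [(8 7 3; 4 -5 1)], sign=+1
B: triangle coeff Δ(8,7,3) = 1/5290740; Σ_t [7,8]: t=7:−1/7257600 t=8:+1/23224320 = -11/116121600; (3j)²=121/8398 [(8 7 3; 0 2 -2)], sign=+1
I_A²/I_B² = (12943/755820)/(121/8398) = 12943/10890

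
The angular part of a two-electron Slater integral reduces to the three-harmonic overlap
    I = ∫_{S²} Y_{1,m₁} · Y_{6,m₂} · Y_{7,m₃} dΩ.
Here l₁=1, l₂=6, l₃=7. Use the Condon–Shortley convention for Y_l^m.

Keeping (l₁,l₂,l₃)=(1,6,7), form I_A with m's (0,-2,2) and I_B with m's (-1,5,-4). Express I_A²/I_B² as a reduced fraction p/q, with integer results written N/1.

Same 1,6,7: normalisation and zero-m 3j drop out of the ratio.
A: Δ: 0! 2! 12! / 15! → 1/1365; sum: t=0:+1/967680 = 1/967680; 3j²(1 6 7; 0 -2 2) = Δ·Π!·Σ² = 3/91  (sign -1)
B: Δ: 0! 2! 12! / 15! → 1/1365; sum: t=0:+1/79833600 = 1/79833600; 3j²(1 6 7; -1 5 -4) = Δ·Π!·Σ² = 1/455  (sign -1)
I_A²/I_B² = (3/91)/(1/455) = 15/1

15/1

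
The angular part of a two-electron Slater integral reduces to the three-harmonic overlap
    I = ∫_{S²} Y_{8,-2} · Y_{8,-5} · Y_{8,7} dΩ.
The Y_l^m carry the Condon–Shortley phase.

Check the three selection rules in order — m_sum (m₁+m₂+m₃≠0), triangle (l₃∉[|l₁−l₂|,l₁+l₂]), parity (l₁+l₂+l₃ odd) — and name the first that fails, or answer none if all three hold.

Σmᵢ = 0  ✓
l₃∈[|l₁−l₂|,l₁+l₂]=[0,16], have l₃=8  ✓
Σlᵢ = 24 ⇒ even  ✓

none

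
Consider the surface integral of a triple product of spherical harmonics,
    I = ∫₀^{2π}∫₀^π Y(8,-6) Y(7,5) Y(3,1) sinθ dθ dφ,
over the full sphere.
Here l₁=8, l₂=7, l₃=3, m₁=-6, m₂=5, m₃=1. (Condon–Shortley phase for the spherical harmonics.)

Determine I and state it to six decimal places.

0.053058

Rules hold: Σm=0, L=18 even, 1≤3≤15.
N = 17·15·7 = 1785
Δ = 12!·4!·2!/19! = 1/5290740
Racah Σ t=5..7: t=5:−1/7257600 t=6:+1/2073600 t=7:−1/7257600 = 1/4838400
⇒ 3j(8 7 3; 0 0 0)² = 252/20995, sgn -1
Racah Σ t=10..12: t=10:+1/348364800 t=11:−1/239500800 t=12:+1/3832012800 = -1/958003200
⇒ 3j(8 7 3; -6 5 1)² = 8/4845, sgn -1
4πI² = N·(3j₀)²·(3jₘ)² = 14112/398905
I = +1·√(0.0353768/4π) = 0.05305846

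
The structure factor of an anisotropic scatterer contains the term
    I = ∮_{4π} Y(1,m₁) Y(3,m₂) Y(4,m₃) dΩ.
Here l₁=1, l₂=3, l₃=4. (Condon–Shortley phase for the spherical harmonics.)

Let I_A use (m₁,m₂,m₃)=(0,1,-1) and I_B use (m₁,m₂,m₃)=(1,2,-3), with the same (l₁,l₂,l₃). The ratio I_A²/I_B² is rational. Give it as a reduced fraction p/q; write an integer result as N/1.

Same 1,3,4: normalisation and zero-m 3j drop out of the ratio.
A: Δ: 0! 2! 6! / 9! → 1/252; sum: t=0:+1/48 = 1/48; 3j²(1 3 4; 0 1 -1) = Δ·Π!·Σ² = 5/84  (sign -1)
B: Δ: 0! 2! 6! / 9! → 1/252; sum: t=0:+1/240 = 1/240; 3j²(1 3 4; 1 2 -3) = Δ·Π!·Σ² = 1/12  (sign -1)
I_A²/I_B² = (5/84)/(1/12) = 5/7

5/7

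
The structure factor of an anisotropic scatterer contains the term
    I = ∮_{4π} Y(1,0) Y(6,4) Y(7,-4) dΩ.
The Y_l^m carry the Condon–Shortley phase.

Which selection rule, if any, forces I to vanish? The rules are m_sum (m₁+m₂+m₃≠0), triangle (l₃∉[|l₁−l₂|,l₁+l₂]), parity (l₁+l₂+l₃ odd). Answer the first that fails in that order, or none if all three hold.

Σmᵢ = 0  ✓
l₃∈[|l₁−l₂|,l₁+l₂]=[5,7], have l₃=7  ✓
Σlᵢ = 14 ⇒ even  ✓

none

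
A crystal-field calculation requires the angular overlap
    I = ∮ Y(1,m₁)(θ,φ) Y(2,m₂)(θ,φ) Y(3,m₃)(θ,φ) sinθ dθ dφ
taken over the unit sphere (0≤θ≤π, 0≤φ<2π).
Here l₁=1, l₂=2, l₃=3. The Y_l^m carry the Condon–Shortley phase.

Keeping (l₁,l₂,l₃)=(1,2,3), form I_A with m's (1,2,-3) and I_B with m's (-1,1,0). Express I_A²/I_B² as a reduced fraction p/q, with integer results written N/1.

Shared (l₁,l₂,l₃)=(1,2,3): N and (l;000)² cancel in I_A²/I_B².
A: Δ = 0!·2!·4!/7! = 1/105; Racah Σ t=0..0: t=0:+1/48 = 1/48; ⇒ 3j(1 2 3; 1 2 -3)² = 1/7, sgn +1
B: Δ = 0!·2!·4!/7! = 1/105; Racah Σ t=0..0: t=0:+1/12 = 1/12; ⇒ 3j(1 2 3; -1 1 0)² = 1/35, sgn -1
I_A²/I_B² = (1/7)/(1/35) = 5/1

5/1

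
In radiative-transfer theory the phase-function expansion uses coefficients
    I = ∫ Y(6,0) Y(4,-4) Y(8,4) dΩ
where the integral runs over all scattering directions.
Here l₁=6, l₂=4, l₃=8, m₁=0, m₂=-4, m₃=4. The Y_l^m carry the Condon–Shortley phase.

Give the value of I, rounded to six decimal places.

Checks pass: Σm=0; 18 even; l₃=8∈[2,10].
(2·6+1)(2·4+1)(2·8+1) = 1989
Δ: 2! 10! 6! / 19! → 1/23279256
sum: t=0:+1/1658880 t=1:−1/518400 t=2:+1/1658880 = -1/1382400
3j²(6 4 8; 0 0 0) = Δ·Π!·Σ² = 504/46189  (sign -1)
sum: t=0:+1/24883200 = 1/24883200
3j²(6 4 8; 0 -4 4) = Δ·Π!·Σ² = 70/4199  (sign +1)
combine: 4πI² = 1989·504/46189·70/4199 = 317520/877591
take √, sign -1: I = -0.16968151

-0.169682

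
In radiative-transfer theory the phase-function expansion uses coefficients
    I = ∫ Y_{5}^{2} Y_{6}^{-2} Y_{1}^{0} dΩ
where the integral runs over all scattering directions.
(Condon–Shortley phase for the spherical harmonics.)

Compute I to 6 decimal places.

m-sum 0 ✓  L=12 even ✓  1≤1≤11 ✓
Π(2lᵢ+1) = 11×13×3 = 429
triangle coeff Δ(5,6,1) = 1/858
Σ_t [5,5]: t=5:−1/14400 = -1/14400
(3j)²=6/143 [(5 6 1; 0 0 0)], sign=+1
Σ_t [3,3]: t=3:−1/30240 = -1/30240
(3j)²=16/429 [(5 6 1; 2 -2 0)], sign=+1
⇒ 4πI² = 96/143
I = (+1)√(96/143/(4π)) = 0.23113338

0.231133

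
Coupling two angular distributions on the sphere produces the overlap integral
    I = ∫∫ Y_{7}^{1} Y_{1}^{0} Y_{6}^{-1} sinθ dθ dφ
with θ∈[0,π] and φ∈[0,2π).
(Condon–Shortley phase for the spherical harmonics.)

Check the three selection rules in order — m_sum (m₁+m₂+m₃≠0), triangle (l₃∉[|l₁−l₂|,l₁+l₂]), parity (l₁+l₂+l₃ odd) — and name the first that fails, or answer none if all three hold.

azimuthal sum: 1 + 0 − 1 = 0  ✓
6 ≤ 6 ≤ 8 (triangle on l)  ✓
L = 7 + 1 + 6 = 14 (even)  ✓

none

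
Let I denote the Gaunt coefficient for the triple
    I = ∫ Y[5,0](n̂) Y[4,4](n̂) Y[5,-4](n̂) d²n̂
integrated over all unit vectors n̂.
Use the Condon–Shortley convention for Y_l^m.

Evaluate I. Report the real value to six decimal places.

0.130198

Rules hold: Σm=0, L=14 even, 1≤5≤9.
N = 11·9·11 = 1089
Δ = 4!·6!·4!/15! = 1/3153150
Racah Σ t=0..4: t=0:+1/69120 t=1:−1/1728 t=2:+1/576 t=3:−1/1728 t=4:+1/69120 = 7/11520
⇒ 3j(5 4 5; 0 0 0)² = 2/143, sgn -1
Racah Σ t=4..4: t=4:+1/69120 = 1/69120
⇒ 3j(5 4 5; 0 4 -4)² = 2/143, sgn -1
4πI² = N·(3j₀)²·(3jₘ)² = 36/169
I = +1·√(0.213018/4π) = 0.13019760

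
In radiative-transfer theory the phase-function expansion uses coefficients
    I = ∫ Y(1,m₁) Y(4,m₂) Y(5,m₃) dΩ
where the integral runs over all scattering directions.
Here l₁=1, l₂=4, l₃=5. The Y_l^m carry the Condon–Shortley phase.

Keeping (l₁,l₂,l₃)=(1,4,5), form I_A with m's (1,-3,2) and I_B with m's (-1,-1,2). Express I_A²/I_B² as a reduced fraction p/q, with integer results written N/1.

1/7

Shared (l₁,l₂,l₃)=(1,4,5): N and (l;000)² cancel in I_A²/I_B².
A: Δ = 0!·2!·8!/11! = 1/495; Racah Σ t=0..0: t=0:+1/10080 = 1/10080; ⇒ 3j(1 4 5; 1 -3 2)² = 1/165, sgn -1
B: Δ = 0!·2!·8!/11! = 1/495; Racah Σ t=0..0: t=0:+1/1440 = 1/1440; ⇒ 3j(1 4 5; -1 -1 2)² = 7/165, sgn -1
I_A²/I_B² = (1/165)/(7/165) = 1/7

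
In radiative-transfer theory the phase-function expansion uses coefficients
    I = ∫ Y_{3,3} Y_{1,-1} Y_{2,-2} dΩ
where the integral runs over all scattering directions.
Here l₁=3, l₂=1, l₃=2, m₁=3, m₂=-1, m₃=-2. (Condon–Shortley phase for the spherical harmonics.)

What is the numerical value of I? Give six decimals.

-0.319865

Checks pass: Σm=0; 6 even; l₃=2∈[2,4].
(2·3+1)(2·1+1)(2·2+1) = 105
Δ: 2! 4! 0! / 7! → 1/105
sum: t=1:−1/4 = -1/4
3j²(3 1 2; 0 0 0) = Δ·Π!·Σ² = 3/35  (sign -1)
sum: t=0:+1/48 = 1/48
3j²(3 1 2; 3 -1 -2) = Δ·Π!·Σ² = 1/7  (sign +1)
combine: 4πI² = 105·3/35·1/7 = 9/7
take √, sign -1: I = -0.31986543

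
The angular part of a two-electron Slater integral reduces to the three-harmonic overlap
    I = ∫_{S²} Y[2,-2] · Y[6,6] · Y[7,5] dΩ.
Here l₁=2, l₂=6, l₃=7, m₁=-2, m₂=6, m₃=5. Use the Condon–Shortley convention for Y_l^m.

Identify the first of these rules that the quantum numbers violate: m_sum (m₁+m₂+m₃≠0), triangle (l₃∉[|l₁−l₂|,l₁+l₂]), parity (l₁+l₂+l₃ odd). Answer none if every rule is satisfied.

m_sum

m₁+m₂+m₃ = -2 + 6 + 5 = 9  ✗
triangle: |2−6|=4 ≤ l₃=7 ≤ 2+6=8
parity: l₁+l₂+l₃ = 15 is odd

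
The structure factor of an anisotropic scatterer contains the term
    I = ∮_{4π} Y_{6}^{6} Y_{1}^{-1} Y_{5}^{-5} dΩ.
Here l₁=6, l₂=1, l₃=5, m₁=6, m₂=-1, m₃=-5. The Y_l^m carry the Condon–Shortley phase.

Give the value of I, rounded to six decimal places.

0.331940

Rules hold: Σm=0, L=12 even, 5≤5≤7.
N = 13·3·11 = 429
Δ = 2!·10!·0!/13! = 1/858
Racah Σ t=1..1: t=1:−1/14400 = -1/14400
⇒ 3j(6 1 5; 0 0 0)² = 6/143, sgn +1
Racah Σ t=0..0: t=0:+1/7257600 = 1/7257600
⇒ 3j(6 1 5; 6 -1 -5)² = 1/13, sgn +1
4πI² = N·(3j₀)²·(3jₘ)² = 18/13
I = +1·√(1.38462/4π) = 0.33194004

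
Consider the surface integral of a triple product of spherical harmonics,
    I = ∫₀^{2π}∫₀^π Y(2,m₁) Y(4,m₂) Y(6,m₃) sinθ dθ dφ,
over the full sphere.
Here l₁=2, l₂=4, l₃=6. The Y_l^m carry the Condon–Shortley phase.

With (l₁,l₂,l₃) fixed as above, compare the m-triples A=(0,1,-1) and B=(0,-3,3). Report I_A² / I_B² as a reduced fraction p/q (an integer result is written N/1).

Shared (l₁,l₂,l₃)=(2,4,6): N and (l;000)² cancel in I_A²/I_B².
A: Δ = 0!·4!·8!/13! = 1/6435; Racah Σ t=0..0: t=0:+1/2880 = 1/2880; ⇒ 3j(2 4 6; 0 1 -1)² = 14/429, sgn -1
B: Δ = 0!·4!·8!/13! = 1/6435; Racah Σ t=0..0: t=0:+1/20160 = 1/20160; ⇒ 3j(2 4 6; 0 -3 3)² = 12/715, sgn -1
I_A²/I_B² = (14/429)/(12/715) = 35/18

35/18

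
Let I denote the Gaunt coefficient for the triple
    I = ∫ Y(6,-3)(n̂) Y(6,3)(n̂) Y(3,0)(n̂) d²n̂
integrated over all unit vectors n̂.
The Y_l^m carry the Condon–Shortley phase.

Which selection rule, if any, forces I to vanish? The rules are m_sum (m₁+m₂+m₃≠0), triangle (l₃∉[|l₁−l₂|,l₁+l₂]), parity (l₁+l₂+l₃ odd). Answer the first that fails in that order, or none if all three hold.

m₁+m₂+m₃ = -3 + 3 + 0 = 0  ✓
triangle: |6−6|=0 ≤ l₃=3 ≤ 6+6=12  ✓
parity: l₁+l₂+l₃ = 15 is odd  ✗

parity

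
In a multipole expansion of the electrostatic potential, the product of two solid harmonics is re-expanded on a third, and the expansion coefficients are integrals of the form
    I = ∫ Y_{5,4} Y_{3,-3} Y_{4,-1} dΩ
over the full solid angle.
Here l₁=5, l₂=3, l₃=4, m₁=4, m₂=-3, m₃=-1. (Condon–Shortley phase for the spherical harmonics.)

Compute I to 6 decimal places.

Checks pass: Σm=0; 12 even; l₃=4∈[2,8].
(2·5+1)(2·3+1)(2·4+1) = 693
Δ: 4! 6! 2! / 13! → 1/180180
sum: t=1:−1/576 t=2:+1/144 t=3:−1/576 = 1/288
3j²(5 3 4; 0 0 0) = Δ·Π!·Σ² = 20/1001  (sign +1)
sum: t=0:+1/5760 = 1/5760
3j²(5 3 4; 4 -3 -1) = Δ·Π!·Σ² = 9/286  (sign -1)
combine: 4πI² = 693·20/1001·9/286 = 810/1859
take √, sign -1: I = -0.18620781

-0.186208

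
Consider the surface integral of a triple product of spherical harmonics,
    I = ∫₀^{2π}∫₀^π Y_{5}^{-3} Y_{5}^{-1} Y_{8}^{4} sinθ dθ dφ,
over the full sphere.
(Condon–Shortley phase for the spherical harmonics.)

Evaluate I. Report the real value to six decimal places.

0.011139

m-sum 0 ✓  L=18 even ✓  0≤8≤10 ✓
Π(2lᵢ+1) = 11×11×17 = 2057
triangle coeff Δ(5,5,8) = 1/37413090
Σ_t [0,2]: t=0:+1/1036800 t=1:−1/331776 t=2:+1/1036800 = -1/921600
(3j)²=490/46189 [(5 5 8; 0 0 0)], sign=-1
Σ_t [0,2]: t=0:+1/46448640 t=1:−1/3628800 t=2:+1/4147200 = -1/77414400
(3j)²=3/41990 [(5 5 8; -3 -1 4)], sign=-1
⇒ 4πI² = 1617/1037153
I = (+1)√(1617/1037153/(4π)) = 0.01113855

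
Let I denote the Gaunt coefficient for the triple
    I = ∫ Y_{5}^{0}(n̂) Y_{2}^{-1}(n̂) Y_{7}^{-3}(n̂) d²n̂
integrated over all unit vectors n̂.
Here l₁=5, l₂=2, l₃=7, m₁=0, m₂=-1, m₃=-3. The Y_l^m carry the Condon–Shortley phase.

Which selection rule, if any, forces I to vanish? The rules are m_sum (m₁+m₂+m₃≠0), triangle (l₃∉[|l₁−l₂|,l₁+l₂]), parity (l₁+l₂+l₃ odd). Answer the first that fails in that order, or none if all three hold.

m_sum

m₁+m₂+m₃ = 0 − 1 − 3 = -4  ✗
triangle: |5−2|=3 ≤ l₃=7 ≤ 5+2=7
parity: l₁+l₂+l₃ = 14 is even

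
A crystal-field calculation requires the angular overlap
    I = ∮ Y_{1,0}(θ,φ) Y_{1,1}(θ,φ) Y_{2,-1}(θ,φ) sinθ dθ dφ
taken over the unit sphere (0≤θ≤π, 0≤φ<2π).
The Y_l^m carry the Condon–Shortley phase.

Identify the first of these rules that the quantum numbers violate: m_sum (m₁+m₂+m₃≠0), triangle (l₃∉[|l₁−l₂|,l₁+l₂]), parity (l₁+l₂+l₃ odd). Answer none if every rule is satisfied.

Σmᵢ = 0  ✓
l₃∈[|l₁−l₂|,l₁+l₂]=[0,2], have l₃=2  ✓
Σlᵢ = 4 ⇒ even  ✓

none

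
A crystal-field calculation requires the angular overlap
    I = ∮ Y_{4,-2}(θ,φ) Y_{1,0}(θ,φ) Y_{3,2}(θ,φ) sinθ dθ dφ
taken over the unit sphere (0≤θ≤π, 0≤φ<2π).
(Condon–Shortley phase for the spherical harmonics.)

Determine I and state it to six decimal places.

Checks pass: Σm=0; 8 even; l₃=3∈[3,5].
(2·4+1)(2·1+1)(2·3+1) = 189
Δ: 2! 6! 0! / 9! → 1/252
sum: t=1:−1/36 = -1/36
3j²(4 1 3; 0 0 0) = Δ·Π!·Σ² = 4/63  (sign +1)
sum: t=1:−1/120 = -1/120
3j²(4 1 3; -2 0 2) = Δ·Π!·Σ² = 1/21  (sign +1)
combine: 4πI² = 189·4/63·1/21 = 4/7
take √, sign +1: I = 0.21324362

0.213244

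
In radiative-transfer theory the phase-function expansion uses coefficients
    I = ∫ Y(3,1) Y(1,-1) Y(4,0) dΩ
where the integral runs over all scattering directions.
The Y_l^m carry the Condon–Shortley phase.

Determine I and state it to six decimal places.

Checks pass: Σm=0; 8 even; l₃=4∈[2,4].
(2·3+1)(2·1+1)(2·4+1) = 189
Δ: 0! 6! 2! / 9! → 1/252
sum: t=0:+1/36 = 1/36
3j²(3 1 4; 0 0 0) = Δ·Π!·Σ² = 4/63  (sign +1)
sum: t=0:+1/96 = 1/96
3j²(3 1 4; 1 -1 0) = Δ·Π!·Σ² = 1/42  (sign +1)
combine: 4πI² = 189·4/63·1/42 = 2/7
take √, sign +1: I = 0.15078601

0.150786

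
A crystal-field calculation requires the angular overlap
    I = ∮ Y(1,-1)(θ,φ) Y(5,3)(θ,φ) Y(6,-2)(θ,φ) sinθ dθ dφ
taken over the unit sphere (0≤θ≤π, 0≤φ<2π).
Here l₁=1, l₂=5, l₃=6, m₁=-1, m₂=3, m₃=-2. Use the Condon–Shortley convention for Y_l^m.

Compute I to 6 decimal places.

m-sum 0 ✓  L=12 even ✓  4≤6≤6 ✓
Π(2lᵢ+1) = 3×11×13 = 429
triangle coeff Δ(1,5,6) = 1/858
Σ_t [0,0]: t=0:+1/14400 = 1/14400
(3j)²=6/143 [(1 5 6; 0 0 0)], sign=+1
Σ_t [0,0]: t=0:+1/161280 = 1/161280
(3j)²=1/143 [(1 5 6; -1 3 -2)], sign=+1
⇒ 4πI² = 18/143
I = (+1)√(18/143/(4π)) = 0.10008369

0.100084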